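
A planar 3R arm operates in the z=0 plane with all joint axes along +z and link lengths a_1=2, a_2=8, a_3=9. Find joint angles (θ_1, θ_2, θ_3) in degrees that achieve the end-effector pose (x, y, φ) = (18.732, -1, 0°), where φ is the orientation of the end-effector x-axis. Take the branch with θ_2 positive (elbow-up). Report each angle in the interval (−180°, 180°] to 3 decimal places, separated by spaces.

wrist centre = target − a_3·(cos φ, sin φ) = (9.7320, -1.0000)
cos θ_2 = (95.7118−2²−8²)/(2·2·8) = 0.8660; θ_2 = 30.0035° (elbow-up)
β = atan2(-1.0000,9.7320) = -5.8668°; ψ = atan2(4.0004,8.9280) = 24.1361°
θ_1 = β − ψ = -30.0029°
θ_3 = φ − θ_1 − θ_2 = -0.0006° (wrapped to (-180°,180°])

-30.003 30.004 -0.001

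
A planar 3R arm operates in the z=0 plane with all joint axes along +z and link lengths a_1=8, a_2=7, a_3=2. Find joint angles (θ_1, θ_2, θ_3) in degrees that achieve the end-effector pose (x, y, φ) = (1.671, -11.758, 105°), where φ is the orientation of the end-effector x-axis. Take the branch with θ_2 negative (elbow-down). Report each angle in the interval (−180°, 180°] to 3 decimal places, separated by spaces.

wrist centre = target − a_3·(cos φ, sin φ) = (2.1886, -13.6899)
cos θ_2 = (192.2022−8²−7²)/(2·8·7) = 0.7072; θ_2 = -44.9955° (elbow-down)
β = atan2(-13.6899,2.1886) = -80.9168°; ψ = atan2(-4.9494,12.9501) = -20.9161°
θ_1 = β − ψ = -60.0007°
θ_3 = φ − θ_1 − θ_2 = -150.0038° (wrapped to (-180°,180°])

-60.001 -44.996 -150.004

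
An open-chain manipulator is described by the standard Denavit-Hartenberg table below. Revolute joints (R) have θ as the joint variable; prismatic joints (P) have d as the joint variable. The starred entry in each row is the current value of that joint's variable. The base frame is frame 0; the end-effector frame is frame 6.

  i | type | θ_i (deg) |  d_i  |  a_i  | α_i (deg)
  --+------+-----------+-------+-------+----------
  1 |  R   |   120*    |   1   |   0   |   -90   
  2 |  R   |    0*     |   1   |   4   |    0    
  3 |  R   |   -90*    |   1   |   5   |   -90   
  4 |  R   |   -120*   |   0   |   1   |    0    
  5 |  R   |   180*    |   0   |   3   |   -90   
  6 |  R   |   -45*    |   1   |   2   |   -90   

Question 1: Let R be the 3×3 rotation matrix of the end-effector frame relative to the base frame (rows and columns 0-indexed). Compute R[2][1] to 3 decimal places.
End-effector y-axis (col 1 of R) = (-0.4330,-0.2500,0.8660)
R[2][1] = 0.8660

0.866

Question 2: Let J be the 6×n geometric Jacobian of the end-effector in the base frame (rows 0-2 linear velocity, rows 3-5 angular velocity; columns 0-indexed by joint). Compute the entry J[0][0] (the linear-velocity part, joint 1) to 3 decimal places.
-5.417

axis z_0 = ẑ; lever o_n−o_0 = (-1.4455,5.4172,6.8411)
cross product → J_v[:, 0] = (-5.4172,-1.4455,0.0000)
J_ω[:, 0] = z_0
entry J[0][0] = -5.4172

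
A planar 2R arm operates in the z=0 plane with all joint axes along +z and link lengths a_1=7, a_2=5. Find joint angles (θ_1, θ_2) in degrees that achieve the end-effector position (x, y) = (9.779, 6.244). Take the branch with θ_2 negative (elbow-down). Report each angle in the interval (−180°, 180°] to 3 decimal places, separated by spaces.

45.005 -30.009

cos θ_2 = (134.6164−7²−5²)/(2·7·5) = 0.8659; θ_2 = -30.0088° (elbow-down)
β = atan2(6.2440,9.7790) = 32.5587°; ψ = atan2(-2.5007,11.3297) = -12.4466°
θ_1 = β − ψ = 45.0053°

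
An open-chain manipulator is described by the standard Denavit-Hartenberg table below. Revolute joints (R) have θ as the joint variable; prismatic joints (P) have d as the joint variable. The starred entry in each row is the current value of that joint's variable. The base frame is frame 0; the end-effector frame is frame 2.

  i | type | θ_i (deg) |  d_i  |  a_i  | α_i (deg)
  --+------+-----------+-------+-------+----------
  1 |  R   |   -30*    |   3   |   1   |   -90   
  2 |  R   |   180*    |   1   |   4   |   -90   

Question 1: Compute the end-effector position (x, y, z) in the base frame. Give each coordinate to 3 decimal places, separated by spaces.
after link 1: o_1 = (0.8660, -0.5000, 3.0000)
after link 2: o_2 = (-2.0981, 2.3660, 3.0000)

-2.098 2.366 3.000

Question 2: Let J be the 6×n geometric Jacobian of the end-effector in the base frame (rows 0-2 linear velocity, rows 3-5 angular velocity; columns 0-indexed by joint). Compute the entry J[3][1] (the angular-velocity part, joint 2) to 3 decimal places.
0.500

axis z_1 = (0.5000,0.8660,0.0000); lever o_n−o_1 = (-2.9641,2.8660,-0.0000)
cross product → J_v[:, 1] = (-0.0000,0.0000,4.0000)
J_ω[:, 1] = z_1
entry J[3][1] = 0.5000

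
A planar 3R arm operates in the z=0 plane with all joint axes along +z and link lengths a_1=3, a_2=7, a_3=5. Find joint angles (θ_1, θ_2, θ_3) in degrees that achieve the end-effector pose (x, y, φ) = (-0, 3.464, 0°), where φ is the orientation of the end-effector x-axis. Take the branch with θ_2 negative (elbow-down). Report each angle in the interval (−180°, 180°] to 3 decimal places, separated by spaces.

-119.998 -120.001 -120.001

wrist centre = target − a_3·(cos φ, sin φ) = (-5.0000, 3.4640)
cos θ_2 = (36.9993−3²−7²)/(2·3·7) = -0.5000; θ_2 = -120.0011° (elbow-down)
β = atan2(3.4640,-5.0000) = 145.2858°; ψ = atan2(-6.0621,-0.5001) = -94.7162°
θ_1 = β − ψ = 240.0019°
θ_3 = φ − θ_1 − θ_2 = -120.0008° (wrapped to (-180°,180°])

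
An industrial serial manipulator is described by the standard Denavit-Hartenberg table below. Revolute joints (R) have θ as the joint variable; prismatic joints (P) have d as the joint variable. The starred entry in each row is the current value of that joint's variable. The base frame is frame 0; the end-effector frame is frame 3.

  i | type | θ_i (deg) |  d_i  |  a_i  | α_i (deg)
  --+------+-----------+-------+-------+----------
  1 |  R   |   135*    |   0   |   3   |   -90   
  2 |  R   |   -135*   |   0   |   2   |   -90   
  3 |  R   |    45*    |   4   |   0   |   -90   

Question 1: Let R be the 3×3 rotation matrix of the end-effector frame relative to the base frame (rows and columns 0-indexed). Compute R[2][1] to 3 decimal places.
-0.707

End-effector y-axis (col 1 of R) = (0.5000,-0.5000,-0.7071)
R[2][1] = -0.7071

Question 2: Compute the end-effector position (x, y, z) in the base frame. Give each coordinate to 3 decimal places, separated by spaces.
-3.121 3.121 4.243

after link 1: o_1 = (-2.1213, 2.1213, 0.0000)
after link 2: o_2 = (-1.1213, 1.1213, 1.4142)
after link 3: o_3 = (-3.1213, 3.1213, 4.2426)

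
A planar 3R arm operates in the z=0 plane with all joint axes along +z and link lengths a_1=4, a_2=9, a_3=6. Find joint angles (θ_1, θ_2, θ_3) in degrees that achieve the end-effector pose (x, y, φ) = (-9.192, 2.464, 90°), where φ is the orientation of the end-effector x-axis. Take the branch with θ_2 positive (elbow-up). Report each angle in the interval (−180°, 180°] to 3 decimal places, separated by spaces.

135.001 90.003 -135.004

wrist centre = target − a_3·(cos φ, sin φ) = (-9.1920, -3.5360)
cos θ_2 = (96.9962−4²−9²)/(2·4·9) = -0.0001; θ_2 = 90.0031° (elbow-up)
β = atan2(-3.5360,-9.1920) = -158.9591°; ψ = atan2(9.0000,3.9995) = 66.0401°
θ_1 = β − ψ = -224.9992°
θ_3 = φ − θ_1 − θ_2 = -135.0038° (wrapped to (-180°,180°])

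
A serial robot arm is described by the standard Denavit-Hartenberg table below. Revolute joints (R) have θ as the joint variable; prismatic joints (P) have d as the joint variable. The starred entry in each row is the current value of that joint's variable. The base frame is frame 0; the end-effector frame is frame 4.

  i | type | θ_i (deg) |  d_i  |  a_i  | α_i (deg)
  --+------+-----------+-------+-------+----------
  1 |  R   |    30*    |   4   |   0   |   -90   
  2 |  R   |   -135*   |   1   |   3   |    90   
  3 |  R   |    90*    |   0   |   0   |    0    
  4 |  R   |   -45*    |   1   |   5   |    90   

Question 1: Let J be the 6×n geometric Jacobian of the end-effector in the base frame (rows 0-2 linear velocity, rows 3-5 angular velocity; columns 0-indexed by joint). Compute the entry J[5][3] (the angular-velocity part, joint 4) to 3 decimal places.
axis z_3 = (-0.6124,-0.3536,-0.7071); lever o_n−o_3 = (-4.5452,1.4583,1.7929)
cross product → J_v[:, 3] = (0.3973,4.3119,-2.5000)
J_ω[:, 3] = z_3
entry J[5][3] = -0.7071

-0.707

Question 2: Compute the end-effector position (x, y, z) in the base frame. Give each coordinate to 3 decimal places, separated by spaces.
-6.882 1.264 7.914

after link 1: o_1 = (0.0000, 0.0000, 4.0000)
after link 2: o_2 = (-2.3371, -0.1946, 6.1213)
after link 3: o_3 = (-2.3371, -0.1946, 6.1213)
after link 4: o_4 = (-6.8823, 1.2637, 7.9142)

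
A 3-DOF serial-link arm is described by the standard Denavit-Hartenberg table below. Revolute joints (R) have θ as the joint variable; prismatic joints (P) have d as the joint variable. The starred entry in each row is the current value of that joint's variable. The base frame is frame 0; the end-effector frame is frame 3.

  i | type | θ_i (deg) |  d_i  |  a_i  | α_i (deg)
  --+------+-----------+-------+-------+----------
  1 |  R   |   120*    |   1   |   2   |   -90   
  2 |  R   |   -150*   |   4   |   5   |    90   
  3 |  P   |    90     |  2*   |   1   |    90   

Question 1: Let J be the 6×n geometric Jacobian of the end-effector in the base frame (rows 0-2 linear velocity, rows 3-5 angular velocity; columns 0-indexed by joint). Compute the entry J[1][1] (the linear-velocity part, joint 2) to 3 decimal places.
0.665

axis z_1 = (-0.8660,-0.5000,0.0000); lever o_n−o_1 = (-1.6651,-7.1160,0.7679)
cross product → J_v[:, 1] = (-0.3840,0.6651,5.3301)
J_ω[:, 1] = z_1
entry J[1][1] = 0.6651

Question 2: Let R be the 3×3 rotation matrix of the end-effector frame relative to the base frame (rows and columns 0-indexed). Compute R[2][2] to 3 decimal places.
End-effector z-axis (col 2 of R) = (0.4330,-0.7500,0.5000)
R[2][2] = 0.5000

0.500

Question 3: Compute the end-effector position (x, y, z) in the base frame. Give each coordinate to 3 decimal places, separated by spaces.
-2.665 -5.384 1.768

after link 1: o_1 = (-1.0000, 1.7321, 1.0000)
after link 2: o_2 = (-2.2990, -4.0179, 3.5000)
after link 3: o_3 = (-2.6651, -5.3840, 1.7679)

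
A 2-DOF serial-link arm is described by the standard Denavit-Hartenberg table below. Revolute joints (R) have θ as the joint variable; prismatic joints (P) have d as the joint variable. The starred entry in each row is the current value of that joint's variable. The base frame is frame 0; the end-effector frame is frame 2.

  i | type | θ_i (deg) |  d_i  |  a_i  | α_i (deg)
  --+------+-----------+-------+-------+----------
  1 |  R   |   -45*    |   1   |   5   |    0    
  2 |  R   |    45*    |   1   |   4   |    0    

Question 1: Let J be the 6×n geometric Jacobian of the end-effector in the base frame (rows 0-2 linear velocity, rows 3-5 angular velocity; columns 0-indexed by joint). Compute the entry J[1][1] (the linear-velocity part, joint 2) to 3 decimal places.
4.000

axis z_1 = (0.0000,0.0000,1.0000); lever o_n−o_1 = (4.0000,0.0000,1.0000)
cross product → J_v[:, 1] = (0.0000,4.0000,0.0000)
J_ω[:, 1] = z_1
entry J[1][1] = 4.0000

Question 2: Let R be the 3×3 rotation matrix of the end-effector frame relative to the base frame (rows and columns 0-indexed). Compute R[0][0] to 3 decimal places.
End-effector x-axis (col 0 of R) = (1.0000,0.0000,0.0000)
R[0][0] = 1.0000

1.000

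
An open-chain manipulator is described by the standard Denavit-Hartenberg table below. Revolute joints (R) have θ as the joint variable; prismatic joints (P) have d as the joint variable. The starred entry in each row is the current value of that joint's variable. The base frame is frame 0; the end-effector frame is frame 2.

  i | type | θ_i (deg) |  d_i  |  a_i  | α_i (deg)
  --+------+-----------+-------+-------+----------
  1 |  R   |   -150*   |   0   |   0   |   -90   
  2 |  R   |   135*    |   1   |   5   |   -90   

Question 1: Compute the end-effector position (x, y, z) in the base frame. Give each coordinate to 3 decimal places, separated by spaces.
3.562 0.902 -3.536

after link 1: o_1 = (0.0000, 0.0000, 0.0000)
after link 2: o_2 = (3.5619, 0.9017, -3.5355)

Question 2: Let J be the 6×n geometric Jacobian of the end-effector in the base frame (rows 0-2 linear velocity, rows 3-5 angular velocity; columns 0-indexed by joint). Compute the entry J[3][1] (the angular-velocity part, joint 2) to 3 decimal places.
0.500

axis z_1 = (0.5000,-0.8660,0.0000); lever o_n−o_1 = (3.5619,0.9017,-3.5355)
cross product → J_v[:, 1] = (3.0619,1.7678,3.5355)
J_ω[:, 1] = z_1
entry J[3][1] = 0.5000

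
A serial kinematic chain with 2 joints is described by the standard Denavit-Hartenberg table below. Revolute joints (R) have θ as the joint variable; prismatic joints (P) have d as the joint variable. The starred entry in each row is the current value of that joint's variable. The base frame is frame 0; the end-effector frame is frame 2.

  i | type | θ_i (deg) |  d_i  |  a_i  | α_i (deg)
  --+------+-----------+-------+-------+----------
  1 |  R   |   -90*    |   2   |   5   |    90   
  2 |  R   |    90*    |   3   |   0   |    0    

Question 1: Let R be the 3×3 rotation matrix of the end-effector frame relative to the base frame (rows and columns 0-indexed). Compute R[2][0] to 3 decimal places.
1.000

End-effector x-axis (col 0 of R) = (0.0000,-0.0000,1.0000)
R[2][0] = 1.0000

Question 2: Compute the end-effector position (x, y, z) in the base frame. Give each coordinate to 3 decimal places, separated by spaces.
-3.000 -5.000 2.000

after link 1: o_1 = (0.0000, -5.0000, 2.0000)
after link 2: o_2 = (-3.0000, -5.0000, 2.0000)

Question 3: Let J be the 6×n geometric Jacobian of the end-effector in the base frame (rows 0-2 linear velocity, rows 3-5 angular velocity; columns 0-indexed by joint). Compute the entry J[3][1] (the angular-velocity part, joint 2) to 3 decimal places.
-1.000

axis z_1 = (-1.0000,-0.0000,0.0000); lever o_n−o_1 = (-3.0000,0.0000,0.0000)
cross product → J_v[:, 1] = (-0.0000,-0.0000,-0.0000)
J_ω[:, 1] = z_1
entry J[3][1] = -1.0000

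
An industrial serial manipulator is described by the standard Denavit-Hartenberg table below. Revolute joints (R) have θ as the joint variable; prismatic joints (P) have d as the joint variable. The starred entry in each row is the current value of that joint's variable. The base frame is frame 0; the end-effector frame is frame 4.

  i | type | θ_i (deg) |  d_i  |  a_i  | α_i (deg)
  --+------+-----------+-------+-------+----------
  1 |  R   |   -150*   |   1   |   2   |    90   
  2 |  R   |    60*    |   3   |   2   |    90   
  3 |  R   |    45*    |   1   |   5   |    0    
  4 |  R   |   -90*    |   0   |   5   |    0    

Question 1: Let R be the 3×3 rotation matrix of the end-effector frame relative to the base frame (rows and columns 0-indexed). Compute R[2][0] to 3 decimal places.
End-effector x-axis (col 0 of R) = (0.0474,-0.7891,0.6124)
R[2][0] = 0.6124

0.612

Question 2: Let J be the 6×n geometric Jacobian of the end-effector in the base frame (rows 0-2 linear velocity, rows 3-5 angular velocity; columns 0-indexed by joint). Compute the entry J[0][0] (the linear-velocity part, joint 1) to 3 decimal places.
axis z_0 = ẑ; lever o_n−o_0 = (-7.9099,-1.1027,8.3558)
cross product → J_v[:, 0] = (1.1027,-7.9099,0.0000)
J_ω[:, 0] = z_0
entry J[0][0] = 1.1027

1.103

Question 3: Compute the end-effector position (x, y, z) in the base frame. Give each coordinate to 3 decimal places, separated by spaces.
after link 1: o_1 = (-1.7321, -1.0000, 1.0000)
after link 2: o_2 = (-4.0981, 1.0981, 2.7321)
after link 3: o_3 = (-8.1468, 2.8430, 5.2939)
after link 4: o_4 = (-7.9099, -1.1027, 8.3558)

-7.910 -1.103 8.356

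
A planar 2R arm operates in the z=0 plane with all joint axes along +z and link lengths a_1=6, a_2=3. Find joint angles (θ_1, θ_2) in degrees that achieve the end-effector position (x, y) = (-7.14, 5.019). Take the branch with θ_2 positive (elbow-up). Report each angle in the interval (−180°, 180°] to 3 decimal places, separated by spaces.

134.992 30.022

cos θ_2 = (76.1700−6²−3²)/(2·6·3) = 0.8658; θ_2 = 30.0221° (elbow-up)
β = atan2(5.0190,-7.1400) = 144.8950°; ψ = atan2(1.5010,8.5975) = 9.9032°
θ_1 = β − ψ = 134.9918°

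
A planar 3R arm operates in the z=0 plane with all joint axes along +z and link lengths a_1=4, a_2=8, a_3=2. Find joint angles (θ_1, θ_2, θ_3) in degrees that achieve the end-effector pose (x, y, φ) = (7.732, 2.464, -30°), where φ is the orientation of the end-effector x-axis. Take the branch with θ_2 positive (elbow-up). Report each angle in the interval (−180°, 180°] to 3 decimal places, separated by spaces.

-60.002 120.001 -89.999

wrist centre = target − a_3·(cos φ, sin φ) = (5.9999, 3.4640)
cos θ_2 = (47.9987−4²−8²)/(2·4·8) = -0.5000; θ_2 = 120.0014° (elbow-up)
β = atan2(3.4640,5.9999) = 29.9995°; ψ = atan2(6.9281,-0.0002) = 90.0014°
θ_1 = β − ψ = -60.0019°
θ_3 = φ − θ_1 − θ_2 = -89.9995° (wrapped to (-180°,180°])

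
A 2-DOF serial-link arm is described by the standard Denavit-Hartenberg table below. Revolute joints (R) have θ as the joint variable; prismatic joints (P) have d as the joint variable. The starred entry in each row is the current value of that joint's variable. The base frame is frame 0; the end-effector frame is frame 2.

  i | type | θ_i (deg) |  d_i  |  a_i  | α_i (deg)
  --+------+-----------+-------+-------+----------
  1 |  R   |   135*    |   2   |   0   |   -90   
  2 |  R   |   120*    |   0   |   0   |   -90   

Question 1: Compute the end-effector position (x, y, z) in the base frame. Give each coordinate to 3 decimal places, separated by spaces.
0.000 0.000 2.000

after link 1: o_1 = (0.0000, 0.0000, 2.0000)
after link 2: o_2 = (0.0000, 0.0000, 2.0000)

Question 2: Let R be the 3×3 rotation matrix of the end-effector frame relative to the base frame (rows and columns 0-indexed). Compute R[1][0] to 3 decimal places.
End-effector x-axis (col 0 of R) = (0.3536,-0.3536,-0.8660)
R[1][0] = -0.3536

-0.354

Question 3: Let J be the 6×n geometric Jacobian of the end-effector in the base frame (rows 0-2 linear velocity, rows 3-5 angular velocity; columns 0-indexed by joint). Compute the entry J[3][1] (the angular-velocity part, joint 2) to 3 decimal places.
axis z_1 = (-0.7071,-0.7071,0.0000); lever o_n−o_1 = (0.0000,0.0000,0.0000)
cross product → J_v[:, 1] = (-0.0000,0.0000,0.0000)
J_ω[:, 1] = z_1
entry J[3][1] = -0.7071

-0.707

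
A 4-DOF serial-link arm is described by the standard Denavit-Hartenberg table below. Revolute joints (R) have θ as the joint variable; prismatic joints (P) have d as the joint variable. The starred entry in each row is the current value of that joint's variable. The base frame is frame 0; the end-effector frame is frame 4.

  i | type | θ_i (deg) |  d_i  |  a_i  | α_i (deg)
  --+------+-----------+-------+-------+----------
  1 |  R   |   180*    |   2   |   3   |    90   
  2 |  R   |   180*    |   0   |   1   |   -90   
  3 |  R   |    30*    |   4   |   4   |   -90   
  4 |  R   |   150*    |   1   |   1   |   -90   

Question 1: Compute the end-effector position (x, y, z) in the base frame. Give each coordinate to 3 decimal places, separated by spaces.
after link 1: o_1 = (-3.0000, 0.0000, 2.0000)
after link 2: o_2 = (-2.0000, 0.0000, 2.0000)
after link 3: o_3 = (1.4641, -2.0000, -2.0000)
after link 4: o_4 = (0.2141, -2.4330, -1.5000)

0.214 -2.433 -1.500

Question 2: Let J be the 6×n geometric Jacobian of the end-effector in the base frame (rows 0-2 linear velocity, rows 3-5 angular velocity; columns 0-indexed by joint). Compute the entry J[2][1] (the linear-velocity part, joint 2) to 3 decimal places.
axis z_1 = (0.0000,1.0000,0.0000); lever o_n−o_1 = (3.2141,-2.4330,-3.5000)
cross product → J_v[:, 1] = (-3.5000,0.0000,-3.2141)
J_ω[:, 1] = z_1
entry J[2][1] = -3.2141

-3.214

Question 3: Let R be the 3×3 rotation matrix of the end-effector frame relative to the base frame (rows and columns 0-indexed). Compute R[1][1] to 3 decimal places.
0.866

End-effector y-axis (col 1 of R) = (0.5000,0.8660,0.0000)
R[1][1] = 0.8660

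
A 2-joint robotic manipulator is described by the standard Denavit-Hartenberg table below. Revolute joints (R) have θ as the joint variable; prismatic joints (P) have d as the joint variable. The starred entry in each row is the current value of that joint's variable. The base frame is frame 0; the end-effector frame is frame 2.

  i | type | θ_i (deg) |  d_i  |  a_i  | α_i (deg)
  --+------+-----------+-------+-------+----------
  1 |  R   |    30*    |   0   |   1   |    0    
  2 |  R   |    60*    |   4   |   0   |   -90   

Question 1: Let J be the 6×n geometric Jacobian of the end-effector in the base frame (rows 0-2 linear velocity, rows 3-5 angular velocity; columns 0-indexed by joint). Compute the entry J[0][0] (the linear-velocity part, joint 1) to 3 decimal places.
-0.500

axis z_0 = ẑ; lever o_n−o_0 = (0.8660,0.5000,4.0000)
cross product → J_v[:, 0] = (-0.5000,0.8660,0.0000)
J_ω[:, 0] = z_0
entry J[0][0] = -0.5000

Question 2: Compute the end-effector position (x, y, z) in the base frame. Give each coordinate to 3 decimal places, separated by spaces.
after link 1: o_1 = (0.8660, 0.5000, 0.0000)
after link 2: o_2 = (0.8660, 0.5000, 4.0000)

0.866 0.500 4.000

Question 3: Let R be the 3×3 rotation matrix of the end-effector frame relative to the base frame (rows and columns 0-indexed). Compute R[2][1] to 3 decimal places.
-1.000

End-effector y-axis (col 1 of R) = (-0.0000,0.0000,-1.0000)
R[2][1] = -1.0000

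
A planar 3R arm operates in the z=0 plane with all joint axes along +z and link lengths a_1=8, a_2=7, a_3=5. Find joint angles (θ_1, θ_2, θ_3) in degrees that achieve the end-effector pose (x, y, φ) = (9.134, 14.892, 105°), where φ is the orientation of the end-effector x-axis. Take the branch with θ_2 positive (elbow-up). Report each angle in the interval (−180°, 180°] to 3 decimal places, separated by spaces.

30.002 29.998 45.000

wrist centre = target − a_3·(cos φ, sin φ) = (10.4281, 10.0624)
cos θ_2 = (209.9965−8²−7²)/(2·8·7) = 0.8660; θ_2 = 29.9983° (elbow-up)
β = atan2(10.0624,10.4281) = 43.9775°; ψ = atan2(3.4998,14.0623) = 13.9758°
θ_1 = β − ψ = 30.0016°
θ_3 = φ − θ_1 − θ_2 = 45.0000° (wrapped to (-180°,180°])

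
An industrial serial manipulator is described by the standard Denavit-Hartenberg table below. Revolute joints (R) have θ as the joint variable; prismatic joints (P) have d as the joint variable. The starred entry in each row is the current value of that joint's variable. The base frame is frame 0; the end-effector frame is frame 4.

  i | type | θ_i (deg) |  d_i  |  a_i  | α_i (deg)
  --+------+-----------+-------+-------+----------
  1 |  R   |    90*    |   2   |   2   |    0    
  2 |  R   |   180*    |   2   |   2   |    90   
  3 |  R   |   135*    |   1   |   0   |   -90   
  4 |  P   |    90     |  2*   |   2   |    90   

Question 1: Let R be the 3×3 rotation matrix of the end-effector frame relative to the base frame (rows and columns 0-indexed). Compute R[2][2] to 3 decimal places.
End-effector z-axis (col 2 of R) = (0.0000,0.7071,0.7071)
R[2][2] = 0.7071

0.707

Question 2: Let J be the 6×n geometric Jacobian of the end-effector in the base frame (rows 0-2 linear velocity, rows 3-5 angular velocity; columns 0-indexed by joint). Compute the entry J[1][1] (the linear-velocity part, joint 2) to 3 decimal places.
1.000

axis z_1 = (0.0000,0.0000,1.0000); lever o_n−o_1 = (1.0000,-0.5858,0.5858)
cross product → J_v[:, 1] = (0.5858,1.0000,-0.0000)
J_ω[:, 1] = z_1
entry J[1][1] = 1.0000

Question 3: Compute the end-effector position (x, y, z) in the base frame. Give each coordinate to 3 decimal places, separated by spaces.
1.000 1.414 2.586

after link 1: o_1 = (0.0000, 2.0000, 2.0000)
after link 2: o_2 = (-0.0000, 0.0000, 4.0000)
after link 3: o_3 = (-1.0000, 0.0000, 4.0000)
after link 4: o_4 = (1.0000, 1.4142, 2.5858)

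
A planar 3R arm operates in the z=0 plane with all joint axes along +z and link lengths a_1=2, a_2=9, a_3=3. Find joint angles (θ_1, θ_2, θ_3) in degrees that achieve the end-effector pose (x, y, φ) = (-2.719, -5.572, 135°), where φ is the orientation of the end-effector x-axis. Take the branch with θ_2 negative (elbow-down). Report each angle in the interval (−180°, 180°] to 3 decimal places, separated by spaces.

wrist centre = target − a_3·(cos φ, sin φ) = (-0.5977, -7.6933)
cos θ_2 = (59.5444−2²−9²)/(2·2·9) = -0.7071; θ_2 = -134.9995° (elbow-down)
β = atan2(-7.6933,-0.5977) = -94.4423°; ψ = atan2(-6.3640,-4.3639) = -124.4390°
θ_1 = β − ψ = 29.9967°
θ_3 = φ − θ_1 − θ_2 = -119.9973° (wrapped to (-180°,180°])

29.997 -134.999 -119.997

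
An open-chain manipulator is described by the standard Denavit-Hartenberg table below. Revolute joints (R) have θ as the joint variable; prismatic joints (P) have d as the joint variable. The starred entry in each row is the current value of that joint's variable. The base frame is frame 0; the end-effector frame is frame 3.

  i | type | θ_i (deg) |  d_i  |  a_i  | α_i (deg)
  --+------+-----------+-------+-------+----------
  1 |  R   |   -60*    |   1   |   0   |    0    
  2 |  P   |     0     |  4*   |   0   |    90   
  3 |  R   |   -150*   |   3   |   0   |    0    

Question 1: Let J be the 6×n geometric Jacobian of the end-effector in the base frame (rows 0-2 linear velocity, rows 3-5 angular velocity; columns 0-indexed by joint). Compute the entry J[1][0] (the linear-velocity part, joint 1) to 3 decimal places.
axis z_0 = ẑ; lever o_n−o_0 = (-2.5981,-1.5000,5.0000)
cross product → J_v[:, 0] = (1.5000,-2.5981,0.0000)
J_ω[:, 0] = z_0
entry J[1][0] = -2.5981

-2.598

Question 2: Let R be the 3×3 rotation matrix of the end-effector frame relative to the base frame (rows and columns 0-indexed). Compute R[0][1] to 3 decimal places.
0.250

End-effector y-axis (col 1 of R) = (0.2500,-0.4330,-0.8660)
R[0][1] = 0.2500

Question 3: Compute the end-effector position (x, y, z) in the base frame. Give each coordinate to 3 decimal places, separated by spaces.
-2.598 -1.500 5.000

after link 1: o_1 = (0.0000, 0.0000, 1.0000)
after link 2: o_2 = (0.0000, 0.0000, 5.0000)
after link 3: o_3 = (-2.5981, -1.5000, 5.0000)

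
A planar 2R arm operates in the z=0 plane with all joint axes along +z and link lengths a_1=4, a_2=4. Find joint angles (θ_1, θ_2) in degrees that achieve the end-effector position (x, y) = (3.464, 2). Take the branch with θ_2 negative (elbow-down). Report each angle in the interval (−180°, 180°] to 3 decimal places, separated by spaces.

90.001 -120.001

cos θ_2 = (15.9993−4²−4²)/(2·4·4) = -0.5000; θ_2 = -120.0015° (elbow-down)
β = atan2(2.0000,3.4640) = 30.0007°; ψ = atan2(-3.4641,1.9999) = -60.0007°
θ_1 = β − ψ = 90.0015°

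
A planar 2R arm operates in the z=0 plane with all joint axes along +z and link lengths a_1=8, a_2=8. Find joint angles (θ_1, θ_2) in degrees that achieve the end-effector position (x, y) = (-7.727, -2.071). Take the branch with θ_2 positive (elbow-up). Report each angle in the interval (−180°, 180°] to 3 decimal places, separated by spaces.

135.003 120.002

cos θ_2 = (63.9956−8²−8²)/(2·8·8) = -0.5000; θ_2 = 120.0023° (elbow-up)
β = atan2(-2.0710,-7.7270) = -164.9961°; ψ = atan2(6.9280,3.9997) = 60.0011°
θ_1 = β − ψ = -224.9973°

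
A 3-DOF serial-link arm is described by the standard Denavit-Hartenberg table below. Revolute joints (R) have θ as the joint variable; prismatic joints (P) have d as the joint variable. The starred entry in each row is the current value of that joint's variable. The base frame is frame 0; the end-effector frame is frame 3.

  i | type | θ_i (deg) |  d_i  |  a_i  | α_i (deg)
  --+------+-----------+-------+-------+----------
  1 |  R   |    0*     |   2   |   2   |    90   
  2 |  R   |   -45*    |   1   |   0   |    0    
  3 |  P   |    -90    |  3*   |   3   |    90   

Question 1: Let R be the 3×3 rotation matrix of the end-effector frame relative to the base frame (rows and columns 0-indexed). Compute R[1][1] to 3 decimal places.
End-effector y-axis (col 1 of R) = (0.0000,-1.0000,0.0000)
R[1][1] = -1.0000

-1.000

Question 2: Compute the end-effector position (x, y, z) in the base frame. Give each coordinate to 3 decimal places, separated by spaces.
after link 1: o_1 = (2.0000, 0.0000, 2.0000)
after link 2: o_2 = (2.0000, -1.0000, 2.0000)
after link 3: o_3 = (-0.1213, -4.0000, -0.1213)

-0.121 -4.000 -0.121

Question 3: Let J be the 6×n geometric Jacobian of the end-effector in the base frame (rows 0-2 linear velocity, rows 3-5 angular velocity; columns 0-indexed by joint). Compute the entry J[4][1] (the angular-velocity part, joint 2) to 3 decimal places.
-1.000

axis z_1 = (0.0000,-1.0000,0.0000); lever o_n−o_1 = (-2.1213,-4.0000,-2.1213)
cross product → J_v[:, 1] = (2.1213,-0.0000,-2.1213)
J_ω[:, 1] = z_1
entry J[4][1] = -1.0000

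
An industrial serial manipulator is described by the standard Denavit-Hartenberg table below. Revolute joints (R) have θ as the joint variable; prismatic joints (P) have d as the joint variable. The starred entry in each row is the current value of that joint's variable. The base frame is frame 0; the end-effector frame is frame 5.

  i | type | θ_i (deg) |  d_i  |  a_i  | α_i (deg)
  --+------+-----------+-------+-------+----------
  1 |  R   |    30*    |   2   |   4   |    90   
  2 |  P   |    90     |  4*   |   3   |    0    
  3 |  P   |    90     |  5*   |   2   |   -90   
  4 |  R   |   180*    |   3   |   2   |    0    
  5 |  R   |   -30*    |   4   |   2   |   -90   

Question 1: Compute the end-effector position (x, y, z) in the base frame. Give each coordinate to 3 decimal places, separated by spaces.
after link 1: o_1 = (3.4641, 2.0000, 2.0000)
after link 2: o_2 = (5.4641, -1.4641, 5.0000)
after link 3: o_3 = (6.2321, -6.7942, 5.0000)
after link 4: o_4 = (7.9641, -5.7942, 2.0000)
after link 5: o_5 = (8.9641, -4.0622, -2.0000)

8.964 -4.062 -2.000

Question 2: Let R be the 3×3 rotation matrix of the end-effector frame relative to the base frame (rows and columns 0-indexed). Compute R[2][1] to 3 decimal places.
End-effector y-axis (col 1 of R) = (0.0000,0.0000,1.0000)
R[2][1] = 1.0000

1.000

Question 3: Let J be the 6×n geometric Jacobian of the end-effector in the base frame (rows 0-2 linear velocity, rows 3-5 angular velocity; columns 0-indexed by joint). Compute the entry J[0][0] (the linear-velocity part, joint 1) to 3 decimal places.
4.062

axis z_0 = ẑ; lever o_n−o_0 = (8.9641,-4.0622,-2.0000)
cross product → J_v[:, 0] = (4.0622,8.9641,-0.0000)
J_ω[:, 0] = z_0
entry J[0][0] = 4.0622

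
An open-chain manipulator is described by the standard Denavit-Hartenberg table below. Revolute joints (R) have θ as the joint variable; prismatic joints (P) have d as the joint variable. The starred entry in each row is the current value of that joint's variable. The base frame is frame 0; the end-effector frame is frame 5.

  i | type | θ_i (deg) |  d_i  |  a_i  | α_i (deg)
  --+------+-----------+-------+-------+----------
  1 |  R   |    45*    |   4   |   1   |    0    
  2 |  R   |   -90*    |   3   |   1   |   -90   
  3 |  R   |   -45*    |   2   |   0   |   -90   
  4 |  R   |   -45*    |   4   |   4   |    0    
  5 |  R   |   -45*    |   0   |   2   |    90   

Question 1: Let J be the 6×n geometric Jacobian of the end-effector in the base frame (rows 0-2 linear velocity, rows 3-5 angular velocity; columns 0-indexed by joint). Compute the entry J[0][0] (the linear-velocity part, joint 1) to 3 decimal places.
-1.414

axis z_0 = ẑ; lever o_n−o_0 = (9.6569,1.4142,6.1716)
cross product → J_v[:, 0] = (-1.4142,9.6569,0.0000)
J_ω[:, 0] = z_0
entry J[0][0] = -1.4142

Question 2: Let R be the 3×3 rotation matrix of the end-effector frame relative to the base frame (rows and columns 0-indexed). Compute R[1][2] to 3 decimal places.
0.500

End-effector z-axis (col 2 of R) = (-0.5000,0.5000,-0.7071)
R[1][2] = 0.5000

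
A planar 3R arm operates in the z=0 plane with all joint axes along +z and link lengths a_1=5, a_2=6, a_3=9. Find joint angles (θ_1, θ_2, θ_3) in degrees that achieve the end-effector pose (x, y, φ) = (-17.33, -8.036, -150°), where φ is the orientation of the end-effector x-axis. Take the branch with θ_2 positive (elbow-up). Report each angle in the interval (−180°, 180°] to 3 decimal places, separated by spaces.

175.695 44.989 -10.684

wrist centre = target − a_3·(cos φ, sin φ) = (-9.5358, -3.5360)
cos θ_2 = (103.4342−5²−6²)/(2·5·6) = 0.7072; θ_2 = 44.9894° (elbow-up)
β = atan2(-3.5360,-9.5358) = -159.6545°; ψ = atan2(4.2419,9.2434) = 24.6507°
θ_1 = β − ψ = -184.3052°
θ_3 = φ − θ_1 − θ_2 = -10.6843° (wrapped to (-180°,180°])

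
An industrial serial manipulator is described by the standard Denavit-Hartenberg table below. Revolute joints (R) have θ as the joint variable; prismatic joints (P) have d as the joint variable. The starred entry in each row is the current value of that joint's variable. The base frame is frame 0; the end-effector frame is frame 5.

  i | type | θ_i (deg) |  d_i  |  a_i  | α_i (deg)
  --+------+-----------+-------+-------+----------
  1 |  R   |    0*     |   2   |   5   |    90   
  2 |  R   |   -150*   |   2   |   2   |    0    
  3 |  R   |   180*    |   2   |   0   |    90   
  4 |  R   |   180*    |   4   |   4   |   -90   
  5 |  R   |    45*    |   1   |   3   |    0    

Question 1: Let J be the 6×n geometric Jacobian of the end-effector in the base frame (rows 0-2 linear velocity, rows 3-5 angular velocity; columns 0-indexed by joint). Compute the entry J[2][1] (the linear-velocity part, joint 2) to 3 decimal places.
axis z_1 = (0.0000,-1.0000,0.0000); lever o_n−o_1 = (-6.0939,-3.0000,-5.6876)
cross product → J_v[:, 1] = (5.6876,-0.0000,-6.0939)
J_ω[:, 1] = z_1
entry J[2][1] = -6.0939

-6.094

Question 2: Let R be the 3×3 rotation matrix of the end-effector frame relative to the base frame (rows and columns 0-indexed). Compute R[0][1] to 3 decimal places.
0.259

End-effector y-axis (col 1 of R) = (0.2588,0.0000,0.9659)
R[0][1] = 0.2588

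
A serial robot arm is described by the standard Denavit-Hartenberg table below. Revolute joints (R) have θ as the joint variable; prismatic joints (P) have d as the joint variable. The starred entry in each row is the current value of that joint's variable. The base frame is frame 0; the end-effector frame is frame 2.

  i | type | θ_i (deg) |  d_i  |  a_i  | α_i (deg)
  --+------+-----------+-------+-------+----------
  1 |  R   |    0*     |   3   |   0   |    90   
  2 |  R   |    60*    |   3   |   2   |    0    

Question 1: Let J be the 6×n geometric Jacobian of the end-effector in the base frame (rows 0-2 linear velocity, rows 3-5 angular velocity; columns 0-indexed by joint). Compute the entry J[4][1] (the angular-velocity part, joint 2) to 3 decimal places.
-1.000

axis z_1 = (0.0000,-1.0000,0.0000); lever o_n−o_1 = (1.0000,-3.0000,1.7321)
cross product → J_v[:, 1] = (-1.7321,0.0000,1.0000)
J_ω[:, 1] = z_1
entry J[4][1] = -1.0000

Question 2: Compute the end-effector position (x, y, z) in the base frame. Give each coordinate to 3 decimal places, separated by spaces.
after link 1: o_1 = (0.0000, 0.0000, 3.0000)
after link 2: o_2 = (1.0000, -3.0000, 4.7321)

1.000 -3.000 4.732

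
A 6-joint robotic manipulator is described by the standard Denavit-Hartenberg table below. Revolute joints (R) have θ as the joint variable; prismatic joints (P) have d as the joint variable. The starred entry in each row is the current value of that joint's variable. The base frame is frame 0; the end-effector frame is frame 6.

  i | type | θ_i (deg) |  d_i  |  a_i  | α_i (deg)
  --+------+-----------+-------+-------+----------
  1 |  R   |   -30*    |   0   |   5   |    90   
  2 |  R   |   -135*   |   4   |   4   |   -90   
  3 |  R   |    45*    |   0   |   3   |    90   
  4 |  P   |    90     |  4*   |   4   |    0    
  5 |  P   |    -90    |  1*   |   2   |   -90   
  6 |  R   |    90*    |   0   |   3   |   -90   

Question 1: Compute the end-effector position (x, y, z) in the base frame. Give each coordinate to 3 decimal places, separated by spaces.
0.360 -2.377 -9.157

after link 1: o_1 = (4.3301, -2.5000, 0.0000)
after link 2: o_2 = (-0.1194, -4.5499, -2.8284)
after link 3: o_3 = (-0.3577, -1.9628, -4.3284)
after link 4: o_4 = (-1.0545, -4.8265, -9.1569)
after link 5: o_5 = (-2.0000, -3.4641, -10.6569)
after link 6: o_6 = (0.3597, -2.3770, -9.1569)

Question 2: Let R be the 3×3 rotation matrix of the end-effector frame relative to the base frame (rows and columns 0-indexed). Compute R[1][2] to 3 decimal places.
-0.862

End-effector z-axis (col 2 of R) = (0.0795,-0.8624,0.5000)
R[1][2] = -0.8624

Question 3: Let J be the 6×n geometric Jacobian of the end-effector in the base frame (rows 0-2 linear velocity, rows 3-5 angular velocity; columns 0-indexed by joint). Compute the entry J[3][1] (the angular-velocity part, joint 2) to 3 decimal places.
-0.500

axis z_1 = (-0.5000,-0.8660,0.0000); lever o_n−o_1 = (-3.9704,0.1230,-9.1569)
cross product → J_v[:, 1] = (7.9301,-4.5784,-3.5000)
J_ω[:, 1] = z_1
entry J[3][1] = -0.5000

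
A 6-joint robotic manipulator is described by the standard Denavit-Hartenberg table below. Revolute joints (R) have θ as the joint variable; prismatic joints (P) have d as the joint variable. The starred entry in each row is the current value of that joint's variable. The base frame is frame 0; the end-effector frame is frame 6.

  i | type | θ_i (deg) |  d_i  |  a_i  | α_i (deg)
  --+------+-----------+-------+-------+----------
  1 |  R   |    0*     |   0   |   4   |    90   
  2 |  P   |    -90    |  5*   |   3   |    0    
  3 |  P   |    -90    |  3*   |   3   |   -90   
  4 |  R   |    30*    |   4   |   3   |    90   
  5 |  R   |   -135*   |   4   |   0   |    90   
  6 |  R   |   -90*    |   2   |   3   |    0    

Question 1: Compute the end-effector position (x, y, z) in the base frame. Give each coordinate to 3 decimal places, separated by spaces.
-0.873 -8.073 -8.414

after link 1: o_1 = (4.0000, 0.0000, 0.0000)
after link 2: o_2 = (4.0000, -5.0000, -3.0000)
after link 3: o_3 = (1.0000, -8.0000, -3.0000)
after link 4: o_4 = (-1.5981, -6.5000, -7.0000)
after link 5: o_5 = (-3.5981, -9.9641, -7.0000)
after link 6: o_6 = (-0.8733, -8.0731, -8.4142)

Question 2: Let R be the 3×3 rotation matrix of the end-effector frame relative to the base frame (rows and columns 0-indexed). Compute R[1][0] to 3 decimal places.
End-effector x-axis (col 0 of R) = (0.5000,0.8660,0.0000)
R[1][0] = 0.8660

0.866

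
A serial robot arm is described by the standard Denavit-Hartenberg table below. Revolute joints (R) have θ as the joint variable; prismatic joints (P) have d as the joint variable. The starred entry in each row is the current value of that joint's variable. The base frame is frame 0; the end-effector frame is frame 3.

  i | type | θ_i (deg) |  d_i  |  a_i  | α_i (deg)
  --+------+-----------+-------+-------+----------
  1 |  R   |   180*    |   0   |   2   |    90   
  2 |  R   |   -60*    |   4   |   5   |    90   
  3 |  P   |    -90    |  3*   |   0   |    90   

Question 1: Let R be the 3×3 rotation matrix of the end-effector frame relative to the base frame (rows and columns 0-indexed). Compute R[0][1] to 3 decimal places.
End-effector y-axis (col 1 of R) = (0.8660,-0.0000,-0.5000)
R[0][1] = 0.8660

0.866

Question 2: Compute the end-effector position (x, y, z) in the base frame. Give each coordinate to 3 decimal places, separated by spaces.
after link 1: o_1 = (-2.0000, 0.0000, 0.0000)
after link 2: o_2 = (-4.5000, 4.0000, -4.3301)
after link 3: o_3 = (-1.9019, 4.0000, -5.8301)

-1.902 4.000 -5.830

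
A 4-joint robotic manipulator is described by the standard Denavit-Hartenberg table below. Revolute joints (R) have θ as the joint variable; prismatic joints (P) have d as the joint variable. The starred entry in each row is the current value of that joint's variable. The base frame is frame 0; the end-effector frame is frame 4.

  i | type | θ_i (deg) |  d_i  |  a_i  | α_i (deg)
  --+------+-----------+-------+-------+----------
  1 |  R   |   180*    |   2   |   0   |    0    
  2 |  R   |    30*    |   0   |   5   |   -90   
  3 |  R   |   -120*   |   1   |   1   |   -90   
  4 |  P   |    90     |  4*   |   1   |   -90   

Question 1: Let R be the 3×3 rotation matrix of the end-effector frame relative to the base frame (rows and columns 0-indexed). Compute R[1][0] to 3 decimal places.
0.866

End-effector x-axis (col 0 of R) = (-0.5000,0.8660,0.0000)
R[1][0] = 0.8660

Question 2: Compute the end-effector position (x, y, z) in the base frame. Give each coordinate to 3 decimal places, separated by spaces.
-6.897 -3.982 4.866

after link 1: o_1 = (0.0000, 0.0000, 2.0000)
after link 2: o_2 = (-4.3301, -2.5000, 2.0000)
after link 3: o_3 = (-3.3971, -3.1160, 2.8660)
after link 4: o_4 = (-6.8971, -3.9821, 4.8660)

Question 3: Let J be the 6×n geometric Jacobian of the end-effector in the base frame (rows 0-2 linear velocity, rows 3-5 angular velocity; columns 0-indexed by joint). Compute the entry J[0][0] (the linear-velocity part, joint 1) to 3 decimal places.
3.982

axis z_0 = ẑ; lever o_n−o_0 = (-6.8971,-3.9821,4.8660)
cross product → J_v[:, 0] = (3.9821,-6.8971,0.0000)
J_ω[:, 0] = z_0
entry J[0][0] = 3.9821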